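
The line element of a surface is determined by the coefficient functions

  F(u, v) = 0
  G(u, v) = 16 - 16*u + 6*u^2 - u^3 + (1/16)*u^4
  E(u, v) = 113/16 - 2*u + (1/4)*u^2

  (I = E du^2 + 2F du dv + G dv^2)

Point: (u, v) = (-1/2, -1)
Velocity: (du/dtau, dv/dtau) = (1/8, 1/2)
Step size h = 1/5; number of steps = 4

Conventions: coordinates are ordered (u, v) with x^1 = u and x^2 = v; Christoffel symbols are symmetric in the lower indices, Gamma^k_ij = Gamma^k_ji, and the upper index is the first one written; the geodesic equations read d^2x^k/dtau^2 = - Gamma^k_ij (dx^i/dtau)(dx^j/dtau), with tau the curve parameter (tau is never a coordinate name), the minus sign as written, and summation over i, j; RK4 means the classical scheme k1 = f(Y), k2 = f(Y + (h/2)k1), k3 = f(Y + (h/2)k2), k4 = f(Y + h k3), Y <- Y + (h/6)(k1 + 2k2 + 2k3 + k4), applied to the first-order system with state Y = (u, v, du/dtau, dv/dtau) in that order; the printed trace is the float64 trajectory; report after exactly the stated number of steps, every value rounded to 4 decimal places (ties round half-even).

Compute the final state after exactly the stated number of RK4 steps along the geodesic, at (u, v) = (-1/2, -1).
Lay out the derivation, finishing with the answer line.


f(Y) = (du/dtau, dv/dtau, -Gamma^u_ij Y'^i Y'^j, -Gamma^v_ij Y'^i Y'^j) with the Gammas evaluated at the stage position; h = 0.200000; intermediate values shown to 6 dp
step 0: u = -0.5000, v = -1.0000, du/dtau = 0.1250, dv/dtau = 0.5000
step 1:
  k1: at (u, v) = (-0.500000, -1.000000), (du/dtau, dv/dtau) = (0.125000, 0.500000); Gamma_uuu = -0.138462, Gamma_uuv = 0.000000, Gamma_uvv = 1.401923, Gamma_vuu = 0.000000, Gamma_vuv = -0.444444, Gamma_vvv = 0.000000; k1 = (0.125000, 0.500000, -0.348317, 0.055556)
  k2: at (u, v) = (-0.487500, -0.950000), (du/dtau, dv/dtau) = (0.090168, 0.505556); Gamma_uuu = -0.138556, Gamma_uuv = 0.000000, Gamma_uvv = 1.395095, Gamma_vuu = 0.000000, Gamma_vuv = -0.445682, Gamma_vvv = 0.000000; k2 = (0.090168, 0.505556, -0.355441, 0.040633)
  k3: at (u, v) = (-0.490983, -0.949444), (du/dtau, dv/dtau) = (0.089456, 0.504063); Gamma_uuu = -0.138530, Gamma_uuv = 0.000000, Gamma_uvv = 1.396997, Gamma_vuu = 0.000000, Gamma_vuv = -0.445337, Gamma_vvv = 0.000000; k3 = (0.089456, 0.504063, -0.353840, 0.040162)
  k4: at (u, v) = (-0.482109, -0.899187), (du/dtau, dv/dtau) = (0.054232, 0.508032); Gamma_uuu = -0.138596, Gamma_uuv = 0.000000, Gamma_uvv = 1.392152, Gamma_vuu = 0.000000, Gamma_vuv = -0.446219, Gamma_vvv = 0.000000; k4 = (0.054232, 0.508032, -0.358902, 0.024588)
  Y <- Y + (h/6)(k1 + 2k2 + 2k3 + k4): u = -0.4821, v = -0.8991, du/dtau = 0.0541, dv/dtau = 0.5081
step 2:
  k1: at (u, v) = (-0.482051, -0.899091), (du/dtau, dv/dtau) = (0.054141, 0.508058); Gamma_uuu = -0.138597, Gamma_uuv = 0.000000, Gamma_uvv = 1.392120, Gamma_vuu = 0.000000, Gamma_vuv = -0.446224, Gamma_vvv = 0.000000; k1 = (0.054141, 0.508058, -0.358932, 0.024548)
  k2: at (u, v) = (-0.476637, -0.848285), (du/dtau, dv/dtau) = (0.018247, 0.510513); Gamma_uuu = -0.138637, Gamma_uuv = 0.000000, Gamma_uvv = 1.389165, Gamma_vuu = 0.000000, Gamma_vuv = -0.446764, Gamma_vvv = 0.000000; k2 = (0.018247, 0.510513, -0.362002, 0.008324)
  k3: at (u, v) = (-0.480226, -0.848040), (du/dtau, dv/dtau) = (0.017940, 0.508890); Gamma_uuu = -0.138610, Gamma_uuv = 0.000000, Gamma_uvv = 1.391124, Gamma_vuu = 0.000000, Gamma_vuv = -0.446406, Gamma_vvv = 0.000000; k3 = (0.017940, 0.508890, -0.360214, 0.008151)
  k4: at (u, v) = (-0.478463, -0.797313), (du/dtau, dv/dtau) = (-0.017902, 0.509688); Gamma_uuu = -0.138624, Gamma_uuv = 0.000000, Gamma_uvv = 1.390161, Gamma_vuu = 0.000000, Gamma_vuv = -0.446582, Gamma_vvv = 0.000000; k4 = (-0.017902, 0.509688, -0.361094, -0.008150)
  Y <- Y + (h/6)(k1 + 2k2 + 2k3 + k4): u = -0.4784, v = -0.7972, du/dtau = -0.0180, dv/dtau = 0.5097
step 3:
  k1: at (u, v) = (-0.478430, -0.797206), (du/dtau, dv/dtau) = (-0.018008, 0.509703); Gamma_uuu = -0.138624, Gamma_uuv = 0.000000, Gamma_uvv = 1.390144, Gamma_vuu = 0.000000, Gamma_vuv = -0.446585, Gamma_vvv = 0.000000; k1 = (-0.018008, 0.509703, -0.361110, -0.008198)
  k2: at (u, v) = (-0.480231, -0.746236), (du/dtau, dv/dtau) = (-0.054119, 0.508883); Gamma_uuu = -0.138610, Gamma_uuv = 0.000000, Gamma_uvv = 1.391127, Gamma_vuu = 0.000000, Gamma_vuv = -0.446406, Gamma_vvv = 0.000000; k2 = (-0.054119, 0.508883, -0.359843, -0.024588)
  k3: at (u, v) = (-0.483842, -0.746318), (du/dtau, dv/dtau) = (-0.053992, 0.507244); Gamma_uuu = -0.138583, Gamma_uuv = 0.000000, Gamma_uvv = 1.393098, Gamma_vuu = 0.000000, Gamma_vuv = -0.446046, Gamma_vvv = 0.000000; k3 = (-0.053992, 0.507244, -0.358035, -0.024432)
  k4: at (u, v) = (-0.489229, -0.695757), (du/dtau, dv/dtau) = (-0.089615, 0.504816); Gamma_uuu = -0.138543, Gamma_uuv = 0.000000, Gamma_uvv = 1.396039, Gamma_vuu = 0.000000, Gamma_vuv = -0.445511, Gamma_vvv = 0.000000; k4 = (-0.089615, 0.504816, -0.354653, -0.040309)
  Y <- Y + (h/6)(k1 + 2k2 + 2k3 + k4): u = -0.4892, v = -0.6956, du/dtau = -0.0897, dv/dtau = 0.5048
step 4:
  k1: at (u, v) = (-0.489225, -0.695647), (du/dtau, dv/dtau) = (-0.089725, 0.504818); Gamma_uuu = -0.138543, Gamma_uuv = 0.000000, Gamma_uvv = 1.396037, Gamma_vuu = 0.000000, Gamma_vuv = -0.445511, Gamma_vvv = 0.000000; k1 = (-0.089725, 0.504818, -0.354652, -0.040359)
  k2: at (u, v) = (-0.498198, -0.645165), (du/dtau, dv/dtau) = (-0.125190, 0.500782); Gamma_uuu = -0.138475, Gamma_uuv = 0.000000, Gamma_uvv = 1.400938, Gamma_vuu = 0.000000, Gamma_vuv = -0.444623, Gamma_vvv = 0.000000; k2 = (-0.125190, 0.500782, -0.349161, -0.055750)
  k3: at (u, v) = (-0.501744, -0.645569), (du/dtau, dv/dtau) = (-0.124641, 0.499243); Gamma_uuu = -0.138448, Gamma_uuv = 0.000000, Gamma_uvv = 1.402876, Gamma_vuu = 0.000000, Gamma_vuv = -0.444272, Gamma_vvv = 0.000000; k3 = (-0.124641, 0.499243, -0.347507, -0.055291)
  k4: at (u, v) = (-0.514153, -0.595798), (du/dtau, dv/dtau) = (-0.159227, 0.493760); Gamma_uuu = -0.138354, Gamma_uuv = 0.000000, Gamma_uvv = 1.409659, Gamma_vuu = 0.000000, Gamma_vuv = -0.443051, Gamma_vvv = 0.000000; k4 = (-0.159227, 0.493760, -0.340165, -0.069665)
  Y <- Y + (h/6)(k1 + 2k2 + 2k3 + k4): u = -0.5142, v = -0.5957, du/dtau = -0.1593, dv/dtau = 0.4937

Answer: u = -0.5142, v = -0.5957, du/dtau = -0.1593, dv/dtau = 0.4937


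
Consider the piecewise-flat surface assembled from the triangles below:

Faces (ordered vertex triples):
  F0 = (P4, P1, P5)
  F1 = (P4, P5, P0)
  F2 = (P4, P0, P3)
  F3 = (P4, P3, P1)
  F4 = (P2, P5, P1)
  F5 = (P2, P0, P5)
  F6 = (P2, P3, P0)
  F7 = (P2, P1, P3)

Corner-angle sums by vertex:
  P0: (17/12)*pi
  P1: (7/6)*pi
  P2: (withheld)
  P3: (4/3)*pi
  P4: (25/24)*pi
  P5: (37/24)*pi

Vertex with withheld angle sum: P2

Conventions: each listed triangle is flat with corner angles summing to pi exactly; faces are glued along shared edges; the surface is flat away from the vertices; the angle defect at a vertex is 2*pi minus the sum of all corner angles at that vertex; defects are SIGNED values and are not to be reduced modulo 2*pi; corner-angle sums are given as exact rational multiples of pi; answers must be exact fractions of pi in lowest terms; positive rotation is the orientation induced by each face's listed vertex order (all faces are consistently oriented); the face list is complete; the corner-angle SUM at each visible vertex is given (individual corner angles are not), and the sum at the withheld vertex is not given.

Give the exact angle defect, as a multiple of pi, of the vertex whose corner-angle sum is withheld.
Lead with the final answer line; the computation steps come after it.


Answer: defect(P2) = pi/2

V = 6, E = 12, F = 8; chi = V - E + F = 2
Gauss-Bonnet: total defect = 2*pi*chi = 4*pi; visible defects sum to (7/2)*pi


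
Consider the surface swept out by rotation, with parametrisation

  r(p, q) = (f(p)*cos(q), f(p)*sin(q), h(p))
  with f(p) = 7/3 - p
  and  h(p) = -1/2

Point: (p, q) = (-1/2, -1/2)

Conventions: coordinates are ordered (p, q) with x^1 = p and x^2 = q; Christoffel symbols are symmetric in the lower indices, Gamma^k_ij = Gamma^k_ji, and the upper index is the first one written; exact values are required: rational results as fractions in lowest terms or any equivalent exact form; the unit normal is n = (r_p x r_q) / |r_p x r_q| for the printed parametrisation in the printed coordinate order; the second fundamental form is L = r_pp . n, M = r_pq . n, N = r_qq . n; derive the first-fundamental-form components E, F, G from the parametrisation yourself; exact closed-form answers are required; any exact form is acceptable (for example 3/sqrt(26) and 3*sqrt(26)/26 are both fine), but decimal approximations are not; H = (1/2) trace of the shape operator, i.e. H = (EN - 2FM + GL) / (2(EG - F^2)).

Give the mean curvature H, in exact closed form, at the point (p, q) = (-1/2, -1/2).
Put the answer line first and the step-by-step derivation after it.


Answer: H = 0

f = 17/6, f' = -1, f'' = 0, h' = 0, h'' = 0
E = 1, F = 0, G = 289/36; answer radicand W^2 = 1
unnormalised second-form numerators: l = 0, m = 0, n = 0; L = l/sqrt(1), and similarly M = m/sqrt(W^2), N = n/sqrt(W^2)
H = (E*n - 2*F*m + G*l) / (2*(EG - F^2)*sqrt(W^2)); E*n - 2*F*m + G*l = 0, EG - F^2 = 289/36, so H = (0)/sqrt(1)


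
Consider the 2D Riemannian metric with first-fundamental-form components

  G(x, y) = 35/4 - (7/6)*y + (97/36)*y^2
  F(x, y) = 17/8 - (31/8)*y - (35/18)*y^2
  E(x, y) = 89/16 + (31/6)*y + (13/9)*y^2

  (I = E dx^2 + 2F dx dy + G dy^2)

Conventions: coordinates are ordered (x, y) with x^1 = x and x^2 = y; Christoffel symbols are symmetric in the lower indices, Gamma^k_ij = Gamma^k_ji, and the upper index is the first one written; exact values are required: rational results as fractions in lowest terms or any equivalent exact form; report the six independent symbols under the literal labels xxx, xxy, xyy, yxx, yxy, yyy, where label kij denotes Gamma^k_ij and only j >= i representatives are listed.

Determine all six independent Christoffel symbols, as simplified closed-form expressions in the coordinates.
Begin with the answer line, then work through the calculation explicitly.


Answer: Gamma_xxx = (-7280*y^3 - 27528*y^2 - 17991*y + 14229)/(288*y^4 - 7344*y^3 + 38484*y^2 + 143046*y + 114453), Gamma_xxy = (10088*y^3 + 13674*y^2 + 24948*y + 58590)/(288*y^4 - 7344*y^3 + 38484*y^2 + 143046*y + 114453), Gamma_xyy = (-13580*y^3 + 8820*y^2 - 97182*y - 84672)/(288*y^4 - 7344*y^3 + 38484*y^2 + 143046*y + 114453), Gamma_yxx = (-10816*y^3 - 58032*y^2 - 110844*y - 74493)/(576*y^4 - 14688*y^3 + 76968*y^2 + 286092*y + 228906), Gamma_yxy = (7280*y^3 + 27528*y^2 + 17991*y - 14229)/(288*y^4 - 7344*y^3 + 38484*y^2 + 143046*y + 114453), Gamma_yyy = (-9512*y^3 - 24690*y^2 + 13536*y + 12933)/(288*y^4 - 7344*y^3 + 38484*y^2 + 143046*y + 114453)

E = 89/16 + (31/6)*y + (13/9)*y^2; F = 17/8 - (31/8)*y - (35/18)*y^2; G = 35/4 - (7/6)*y + (97/36)*y^2
Gamma^k_ij = (1/2) g^{kl} (d_i g_jl + d_j g_il - d_l g_ij), with g^inv = (1/(EG-F^2)) [[G, -F], [-F, E]]
first partials: E_x = 0, E_y = 31/6 + (26/9)*y, F_x = 0, F_y = -31/8 - (35/9)*y, G_x = 0, G_y = -7/6 + (97/18)*y
D = EG - F^2 = 1413/32 + (883/16)*y + (1069/72)*y^2 - (17/6)*y^3 + (1/9)*y^4
expanded: Gamma^x_xx = (G E_x - 2F F_x + F E_y)/(2D), Gamma^x_xy = (G E_y - F G_x)/(2D), Gamma^x_yy = (2G F_y - G G_x - F G_y)/(2D), Gamma^y_xx = (2E F_x - E E_y - F E_x)/(2D), Gamma^y_xy = (E G_x - F E_y)/(2D), Gamma^y_yy = (E G_y - 2F F_y + F G_x)/(2D); substitute and cancel common factors


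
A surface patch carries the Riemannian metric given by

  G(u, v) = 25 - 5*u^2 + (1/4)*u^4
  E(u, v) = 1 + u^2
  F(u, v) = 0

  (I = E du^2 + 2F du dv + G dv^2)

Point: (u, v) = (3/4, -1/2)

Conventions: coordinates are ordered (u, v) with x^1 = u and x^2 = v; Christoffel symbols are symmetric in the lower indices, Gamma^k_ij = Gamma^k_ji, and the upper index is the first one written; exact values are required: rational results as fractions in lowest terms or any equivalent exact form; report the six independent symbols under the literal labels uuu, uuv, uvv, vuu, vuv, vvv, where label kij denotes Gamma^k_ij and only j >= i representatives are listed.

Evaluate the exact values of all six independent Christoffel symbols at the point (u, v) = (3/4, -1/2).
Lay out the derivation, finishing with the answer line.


E = 25/16, F = 0, G = 22801/1024 at the point
E_u = 3/2, E_v = 0, F_u = 0, F_v = 0, G_u = -453/64, G_v = 0
EG - F^2 = 570025/16384;  g^inv = (16384/570025) * [[22801/1024, 0], [0, 25/16]]
first-kind symbols [ij,l] = (1/2)(d_i g_jl + d_j g_il - d_l g_ij): [uu,u] = E_u/2 = 3/4, [uu,v] = F_u - E_v/2 = 0, [uv,u] = E_v/2 = 0, [uv,v] = G_u/2 = -453/128, [vv,u] = F_v - G_u/2 = 453/128, [vv,v] = G_v/2 = 0
Gamma^u_ij = (G*[ij,u] - F*[ij,v])/(EG - F^2), Gamma^v_ij = (E*[ij,v] - F*[ij,u])/(EG - F^2)

Answer: Gamma_uuu = 12/25, Gamma_uuv = 0, Gamma_uvv = 453/200, Gamma_vuu = 0, Gamma_vuv = -24/151, Gamma_vvv = 0


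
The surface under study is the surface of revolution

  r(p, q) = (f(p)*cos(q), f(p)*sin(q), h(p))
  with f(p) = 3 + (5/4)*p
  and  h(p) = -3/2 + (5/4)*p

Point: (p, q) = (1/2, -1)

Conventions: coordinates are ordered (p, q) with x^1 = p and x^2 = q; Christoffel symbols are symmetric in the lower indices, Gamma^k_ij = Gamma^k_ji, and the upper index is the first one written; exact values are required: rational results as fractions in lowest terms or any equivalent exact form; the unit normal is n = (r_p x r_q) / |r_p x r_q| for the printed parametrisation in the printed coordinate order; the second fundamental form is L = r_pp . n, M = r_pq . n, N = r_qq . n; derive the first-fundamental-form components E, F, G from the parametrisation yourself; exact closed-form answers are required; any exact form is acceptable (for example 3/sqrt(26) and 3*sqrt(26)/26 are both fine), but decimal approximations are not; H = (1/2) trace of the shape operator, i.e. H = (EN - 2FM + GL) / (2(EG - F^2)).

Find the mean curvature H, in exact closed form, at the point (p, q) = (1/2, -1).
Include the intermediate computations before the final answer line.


f = 29/8, f' = 5/4, f'' = 0, h' = 5/4, h'' = 0
E = 25/8, F = 0, G = 841/64; answer radicand W^2 = 25/8
unnormalised second-form numerators: l = 0, m = 0, n = 145/32; L = l/sqrt(25/8), and similarly M = m/sqrt(W^2), N = n/sqrt(W^2)
H = (E*n - 2*F*m + G*l) / (2*(EG - F^2)*sqrt(W^2)); E*n - 2*F*m + G*l = 3625/256, EG - F^2 = 21025/512, so H = (5/29)/sqrt(25/8)

Answer: H = 2*sqrt(2)/29


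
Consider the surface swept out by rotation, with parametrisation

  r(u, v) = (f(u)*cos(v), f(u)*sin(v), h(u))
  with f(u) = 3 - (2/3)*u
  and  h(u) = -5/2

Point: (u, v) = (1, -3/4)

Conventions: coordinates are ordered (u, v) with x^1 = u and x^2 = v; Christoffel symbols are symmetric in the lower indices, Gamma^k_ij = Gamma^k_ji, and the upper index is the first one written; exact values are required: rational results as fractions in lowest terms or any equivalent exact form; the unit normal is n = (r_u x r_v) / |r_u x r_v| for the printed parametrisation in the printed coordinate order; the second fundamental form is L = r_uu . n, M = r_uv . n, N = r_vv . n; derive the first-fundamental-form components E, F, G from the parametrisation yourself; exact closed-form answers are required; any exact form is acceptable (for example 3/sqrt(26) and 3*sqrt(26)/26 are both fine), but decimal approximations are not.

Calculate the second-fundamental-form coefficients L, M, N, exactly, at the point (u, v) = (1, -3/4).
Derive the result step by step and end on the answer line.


f = 7/3, f' = -2/3, f'' = 0, h' = 0, h'' = 0
E = 4/9, F = 0, G = 49/9; answer radicand W^2 = 4/9
unnormalised second-form numerators: l = 0, m = 0, n = 0; L = l/sqrt(4/9), and similarly M = m/sqrt(W^2), N = n/sqrt(W^2)

Answer: L = 0, M = 0, N = 0


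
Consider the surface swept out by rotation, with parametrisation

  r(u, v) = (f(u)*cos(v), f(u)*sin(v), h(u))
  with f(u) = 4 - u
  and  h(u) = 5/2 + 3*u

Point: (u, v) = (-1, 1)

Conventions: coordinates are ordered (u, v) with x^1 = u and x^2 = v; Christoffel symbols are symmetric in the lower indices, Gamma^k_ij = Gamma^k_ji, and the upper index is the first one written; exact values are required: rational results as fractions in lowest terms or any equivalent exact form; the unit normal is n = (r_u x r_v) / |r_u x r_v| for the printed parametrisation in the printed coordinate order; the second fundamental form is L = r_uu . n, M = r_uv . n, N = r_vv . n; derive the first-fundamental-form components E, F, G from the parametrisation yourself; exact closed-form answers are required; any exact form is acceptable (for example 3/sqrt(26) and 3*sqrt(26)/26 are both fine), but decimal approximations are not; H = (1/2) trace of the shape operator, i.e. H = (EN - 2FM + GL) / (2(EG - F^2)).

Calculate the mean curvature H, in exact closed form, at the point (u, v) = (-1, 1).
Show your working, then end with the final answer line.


f = 5, f' = -1, f'' = 0, h' = 3, h'' = 0
E = 10, F = 0, G = 25; answer radicand W^2 = 10
unnormalised second-form numerators: l = 0, m = 0, n = 15; L = l/sqrt(10), and similarly M = m/sqrt(W^2), N = n/sqrt(W^2)
H = (E*n - 2*F*m + G*l) / (2*(EG - F^2)*sqrt(W^2)); E*n - 2*F*m + G*l = 150, EG - F^2 = 250, so H = (3/10)/sqrt(10)

Answer: H = 3*sqrt(10)/100


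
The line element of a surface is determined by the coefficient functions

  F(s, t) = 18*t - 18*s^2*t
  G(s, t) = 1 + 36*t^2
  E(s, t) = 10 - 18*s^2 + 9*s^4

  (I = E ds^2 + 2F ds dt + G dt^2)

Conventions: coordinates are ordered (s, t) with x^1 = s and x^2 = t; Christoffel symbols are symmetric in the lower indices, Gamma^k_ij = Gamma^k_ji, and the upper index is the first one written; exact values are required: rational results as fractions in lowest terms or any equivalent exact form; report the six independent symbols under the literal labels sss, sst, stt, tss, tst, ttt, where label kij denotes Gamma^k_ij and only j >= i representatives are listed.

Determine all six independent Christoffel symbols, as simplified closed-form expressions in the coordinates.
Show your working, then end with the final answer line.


E = 10 - 18*s^2 + 9*s^4; F = 18*t - 18*s^2*t; G = 1 + 36*t^2
Gamma^k_ij = (1/2) g^{kl} (d_i g_jl + d_j g_il - d_l g_ij), with g^inv = (1/(EG-F^2)) [[G, -F], [-F, E]]
first partials: E_s = -36*s + 36*s^3, E_t = 0, F_s = -36*s*t, F_t = 18 - 18*s^2, G_s = 0, G_t = 72*t
D = EG - F^2 = 10 + 36*t^2 - 18*s^2 + 9*s^4
expanded: Gamma^s_ss = (G E_s - 2F F_s + F E_t)/(2D), Gamma^s_st = (G E_t - F G_s)/(2D), Gamma^s_tt = (2G F_t - G G_s - F G_t)/(2D), Gamma^t_ss = (2E F_s - E E_t - F E_s)/(2D), Gamma^t_st = (E G_s - F E_t)/(2D), Gamma^t_tt = (E G_t - 2F F_t + F G_s)/(2D); substitute and cancel common factors

Answer: Gamma_sss = (18*s^3 - 18*s)/(9*s^4 - 18*s^2 + 36*t^2 + 10), Gamma_sst = 0, Gamma_stt = (18 - 18*s^2)/(9*s^4 - 18*s^2 + 36*t^2 + 10), Gamma_tss = -36*s*t/(9*s^4 - 18*s^2 + 36*t^2 + 10), Gamma_tst = 0, Gamma_ttt = 36*t/(9*s^4 - 18*s^2 + 36*t^2 + 10)


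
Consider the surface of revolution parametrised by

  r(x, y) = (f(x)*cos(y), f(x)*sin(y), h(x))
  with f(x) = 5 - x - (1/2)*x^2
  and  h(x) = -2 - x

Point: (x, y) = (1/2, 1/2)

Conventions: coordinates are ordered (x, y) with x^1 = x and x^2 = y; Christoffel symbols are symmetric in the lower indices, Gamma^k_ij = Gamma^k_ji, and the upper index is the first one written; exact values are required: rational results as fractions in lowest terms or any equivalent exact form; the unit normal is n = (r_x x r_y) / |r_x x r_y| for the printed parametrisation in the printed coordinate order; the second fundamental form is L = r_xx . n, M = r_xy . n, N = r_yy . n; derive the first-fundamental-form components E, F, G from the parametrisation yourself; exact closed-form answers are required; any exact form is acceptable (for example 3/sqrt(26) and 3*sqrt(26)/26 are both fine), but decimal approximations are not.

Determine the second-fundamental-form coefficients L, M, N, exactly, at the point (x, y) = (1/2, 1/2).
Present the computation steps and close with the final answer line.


f = 35/8, f' = -3/2, f'' = -1, h' = -1, h'' = 0
E = 13/4, F = 0, G = 1225/64; answer radicand W^2 = 13/4
unnormalised second-form numerators: l = -1, m = 0, n = -35/8; L = l/sqrt(13/4), and similarly M = m/sqrt(W^2), N = n/sqrt(W^2)

Answer: L = -2*sqrt(13)/13, M = 0, N = -35*sqrt(13)/52


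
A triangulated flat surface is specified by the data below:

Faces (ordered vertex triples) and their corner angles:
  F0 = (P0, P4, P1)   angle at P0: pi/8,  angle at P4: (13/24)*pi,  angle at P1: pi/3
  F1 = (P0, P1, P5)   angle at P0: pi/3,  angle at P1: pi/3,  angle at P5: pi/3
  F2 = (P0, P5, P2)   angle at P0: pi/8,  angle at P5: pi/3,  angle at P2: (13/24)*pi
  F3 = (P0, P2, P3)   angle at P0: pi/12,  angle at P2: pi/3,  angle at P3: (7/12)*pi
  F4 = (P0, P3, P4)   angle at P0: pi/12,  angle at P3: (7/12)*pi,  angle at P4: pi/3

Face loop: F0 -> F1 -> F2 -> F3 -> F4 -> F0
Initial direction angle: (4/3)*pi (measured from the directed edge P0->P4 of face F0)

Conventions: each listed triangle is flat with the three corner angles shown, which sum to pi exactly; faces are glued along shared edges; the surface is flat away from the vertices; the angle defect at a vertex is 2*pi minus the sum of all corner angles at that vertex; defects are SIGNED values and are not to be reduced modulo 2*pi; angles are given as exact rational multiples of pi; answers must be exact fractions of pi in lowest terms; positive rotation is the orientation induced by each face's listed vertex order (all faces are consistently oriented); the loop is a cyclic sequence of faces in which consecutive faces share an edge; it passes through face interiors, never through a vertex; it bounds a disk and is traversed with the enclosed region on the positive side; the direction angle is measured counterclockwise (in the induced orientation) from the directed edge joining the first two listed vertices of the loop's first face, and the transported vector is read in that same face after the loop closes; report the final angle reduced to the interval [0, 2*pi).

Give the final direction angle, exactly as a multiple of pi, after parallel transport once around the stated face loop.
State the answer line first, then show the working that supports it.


Answer: final direction angle = (7/12)*pi

enclosed vertex P0: corner angles sum to (3/4)*pi, defect = 2*pi - (3/4)*pi = (5/4)*pi
final direction = starting direction + enclosed defect total, reduced mod 2*pi (induced orientation)
final angle = (4/3)*pi + (5/4)*pi = (7/12)*pi (mod 2*pi)


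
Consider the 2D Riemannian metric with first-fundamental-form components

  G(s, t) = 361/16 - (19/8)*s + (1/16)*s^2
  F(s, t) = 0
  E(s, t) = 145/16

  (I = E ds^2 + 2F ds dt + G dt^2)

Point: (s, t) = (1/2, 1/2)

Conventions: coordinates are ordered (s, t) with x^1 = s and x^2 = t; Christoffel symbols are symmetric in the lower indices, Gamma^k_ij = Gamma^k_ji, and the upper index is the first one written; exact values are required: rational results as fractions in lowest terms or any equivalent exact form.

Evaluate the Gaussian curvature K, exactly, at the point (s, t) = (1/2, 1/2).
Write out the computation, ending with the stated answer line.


E = 145/16, F = 0, G = 1369/64, EG - F^2 = 198505/1024 at the point
E_s = 0, E_t = 0, F_s = 0, F_t = 0, G_s = -37/16, G_t = 0
E_tt = 0, F_st = 0, G_ss = 1/8
Evaluate Brioschi's two determinant matrices M1, M2 and divide by (EG - F^2)^2.
M1 = [[-E_tt/2 + F_st - G_ss/2, E_s/2, F_s - E_t/2], [F_t - G_s/2, E, F], [G_t/2, F, G]] = [[-1/16, 0, 0], [37/32, 145/16, 0], [0, 0, 1369/64]]; det M1 = -198505/16384
M2 = [[0, E_t/2, G_s/2], [E_t/2, E, F], [G_s/2, F, G]] = [[0, 0, -37/32], [0, 145/16, 0], [-37/32, 0, 1369/64]]; det M2 = -198505/16384
det M1 - det M2 = 0; K = 0 / (198505/1024)^2 = 0

Answer: K = 0


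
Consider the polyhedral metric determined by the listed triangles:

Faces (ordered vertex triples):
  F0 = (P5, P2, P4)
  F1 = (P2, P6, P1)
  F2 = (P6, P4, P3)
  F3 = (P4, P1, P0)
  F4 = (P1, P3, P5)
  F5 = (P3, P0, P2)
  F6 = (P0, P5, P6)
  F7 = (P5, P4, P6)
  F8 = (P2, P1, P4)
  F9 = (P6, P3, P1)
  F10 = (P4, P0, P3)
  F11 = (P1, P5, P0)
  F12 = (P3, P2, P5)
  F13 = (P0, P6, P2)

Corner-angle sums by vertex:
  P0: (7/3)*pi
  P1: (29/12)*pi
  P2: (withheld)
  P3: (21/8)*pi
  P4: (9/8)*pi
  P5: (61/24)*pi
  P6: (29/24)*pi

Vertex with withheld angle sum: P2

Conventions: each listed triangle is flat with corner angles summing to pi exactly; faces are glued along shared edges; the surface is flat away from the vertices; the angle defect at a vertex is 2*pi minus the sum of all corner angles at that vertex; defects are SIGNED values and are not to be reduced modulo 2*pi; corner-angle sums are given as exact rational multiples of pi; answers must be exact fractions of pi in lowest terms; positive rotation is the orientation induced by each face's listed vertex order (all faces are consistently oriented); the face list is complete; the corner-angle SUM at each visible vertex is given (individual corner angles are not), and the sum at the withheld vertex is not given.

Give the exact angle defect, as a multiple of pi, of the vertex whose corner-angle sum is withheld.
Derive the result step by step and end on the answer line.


V = 7, E = 21, F = 14; chi = V - E + F = 0
Gauss-Bonnet: total defect = 2*pi*chi = 0; visible defects sum to -pi/4

Answer: defect(P2) = pi/4


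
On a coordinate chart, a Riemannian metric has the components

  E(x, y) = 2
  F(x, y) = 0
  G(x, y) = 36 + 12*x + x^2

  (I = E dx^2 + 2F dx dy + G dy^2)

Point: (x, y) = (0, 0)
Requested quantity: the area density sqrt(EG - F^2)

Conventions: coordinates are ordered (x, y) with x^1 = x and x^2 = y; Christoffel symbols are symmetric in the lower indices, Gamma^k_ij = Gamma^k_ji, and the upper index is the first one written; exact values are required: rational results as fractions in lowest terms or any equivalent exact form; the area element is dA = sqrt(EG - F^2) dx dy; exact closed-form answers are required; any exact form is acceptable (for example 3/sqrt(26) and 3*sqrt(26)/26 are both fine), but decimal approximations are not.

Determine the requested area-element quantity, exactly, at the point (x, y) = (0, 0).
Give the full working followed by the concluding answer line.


E = 2, F = 0, G = 36; EG - F^2 = 72

Answer: sqrt(EG - F^2) = 6*sqrt(2)


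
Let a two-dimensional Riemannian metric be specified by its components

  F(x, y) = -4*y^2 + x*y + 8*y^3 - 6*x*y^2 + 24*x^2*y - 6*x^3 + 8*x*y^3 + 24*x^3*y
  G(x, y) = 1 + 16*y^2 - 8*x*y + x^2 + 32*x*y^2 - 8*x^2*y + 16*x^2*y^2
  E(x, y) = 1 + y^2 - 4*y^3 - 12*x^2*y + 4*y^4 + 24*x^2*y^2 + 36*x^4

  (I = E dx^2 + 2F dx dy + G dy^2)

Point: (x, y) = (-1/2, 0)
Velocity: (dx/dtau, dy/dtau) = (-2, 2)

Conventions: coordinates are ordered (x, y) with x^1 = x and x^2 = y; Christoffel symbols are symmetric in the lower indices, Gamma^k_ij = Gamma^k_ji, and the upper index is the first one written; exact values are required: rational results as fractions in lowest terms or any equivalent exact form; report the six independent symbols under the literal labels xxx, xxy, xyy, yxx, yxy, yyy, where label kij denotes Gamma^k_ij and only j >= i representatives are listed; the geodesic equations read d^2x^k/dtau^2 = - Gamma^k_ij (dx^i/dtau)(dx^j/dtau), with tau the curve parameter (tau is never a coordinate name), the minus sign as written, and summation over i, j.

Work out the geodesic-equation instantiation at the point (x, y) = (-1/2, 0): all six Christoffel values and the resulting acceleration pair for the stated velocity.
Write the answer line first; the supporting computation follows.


Answer: Gamma_xxx = -18/7, Gamma_xxy = -3/7, Gamma_xyy = 6/7, Gamma_yxx = -6/7, Gamma_yxy = -1/7, Gamma_yyy = 2/7; accelerations (d^2x/dtau^2, d^2y/dtau^2) = (24/7, 8/7)

E = 13/4, F = 3/4, G = 5/4 at the point
E_x = -18, E_y = -3, F_x = -9/2, F_y = 5/2, G_x = -1, G_y = 2
EG - F^2 = 7/2;  g^inv = (2/7) * [[5/4, -3/4], [-3/4, 13/4]]
first-kind symbols [ij,l] = (1/2)(d_i g_jl + d_j g_il - d_l g_ij): [xx,x] = E_x/2 = -9, [xx,y] = F_x - E_y/2 = -3, [xy,x] = E_y/2 = -3/2, [xy,y] = G_x/2 = -1/2, [yy,x] = F_y - G_x/2 = 3, [yy,y] = G_y/2 = 1
Gamma^x_ij = (G*[ij,x] - F*[ij,y])/(EG - F^2), Gamma^y_ij = (E*[ij,y] - F*[ij,x])/(EG - F^2)
Gamma_xxx = -18/7, Gamma_xxy = -3/7, Gamma_xyy = 6/7, Gamma_yxx = -6/7, Gamma_yxy = -1/7, Gamma_yyy = 2/7
d^2x/dtau^2 = -(Gamma_xxx*(-2)^2 + 2*Gamma_xxy*(-2)*(2) + Gamma_xyy*(2)^2) = 24/7
d^2y/dtau^2 = -(Gamma_yxx*(-2)^2 + 2*Gamma_yxy*(-2)*(2) + Gamma_yyy*(2)^2) = 8/7


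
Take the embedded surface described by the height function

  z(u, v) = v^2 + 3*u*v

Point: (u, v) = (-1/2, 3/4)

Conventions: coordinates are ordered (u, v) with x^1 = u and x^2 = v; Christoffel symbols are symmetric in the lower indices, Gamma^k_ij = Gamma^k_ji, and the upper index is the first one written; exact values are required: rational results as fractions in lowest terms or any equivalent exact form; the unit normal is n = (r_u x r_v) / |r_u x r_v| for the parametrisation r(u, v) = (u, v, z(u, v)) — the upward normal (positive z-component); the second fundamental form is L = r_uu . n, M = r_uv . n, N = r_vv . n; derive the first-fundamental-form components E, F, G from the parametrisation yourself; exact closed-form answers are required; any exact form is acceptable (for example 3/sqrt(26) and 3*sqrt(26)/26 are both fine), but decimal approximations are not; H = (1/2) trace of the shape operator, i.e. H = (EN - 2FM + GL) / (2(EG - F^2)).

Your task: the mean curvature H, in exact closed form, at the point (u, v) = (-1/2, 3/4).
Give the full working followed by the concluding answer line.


z_u = 9/4, z_v = 0, z_uu = 0, z_uv = 3, z_vv = 2
E = 97/16, F = 0, G = 1; answer radicand W^2 = 97/16
unnormalised second-form numerators: l = 0, m = 3, n = 2; L = l/sqrt(97/16), and similarly M = m/sqrt(W^2), N = n/sqrt(W^2)
H = (E*n - 2*F*m + G*l) / (2*(EG - F^2)*sqrt(W^2)); E*n - 2*F*m + G*l = 97/8, EG - F^2 = 97/16, so H = (1)/sqrt(97/16)

Answer: H = 4*sqrt(97)/97


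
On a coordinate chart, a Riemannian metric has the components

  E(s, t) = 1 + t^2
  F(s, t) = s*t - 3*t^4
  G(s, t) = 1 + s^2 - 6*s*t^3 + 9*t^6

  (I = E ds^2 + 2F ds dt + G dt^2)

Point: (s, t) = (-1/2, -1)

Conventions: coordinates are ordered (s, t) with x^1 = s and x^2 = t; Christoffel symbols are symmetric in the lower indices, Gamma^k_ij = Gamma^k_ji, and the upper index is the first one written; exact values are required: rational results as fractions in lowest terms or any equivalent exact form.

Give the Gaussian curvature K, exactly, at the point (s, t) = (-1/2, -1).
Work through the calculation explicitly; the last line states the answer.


E = 2, F = -5/2, G = 29/4, EG - F^2 = 33/4 at the point
E_s = 0, E_t = -2, F_s = -1, F_t = 23/2, G_s = 5, G_t = -45
E_tt = 2, F_st = 1, G_ss = 2
Using the Brioschi determinant formula for K from the metric derivatives:
M1 = [[-E_tt/2 + F_st - G_ss/2, E_s/2, F_s - E_t/2], [F_t - G_s/2, E, F], [G_t/2, F, G]] = [[-1, 0, 0], [9, 2, -5/2], [-45/2, -5/2, 29/4]]; det M1 = -33/4
M2 = [[0, E_t/2, G_s/2], [E_t/2, E, F], [G_s/2, F, G]] = [[0, -1, 5/2], [-1, 2, -5/2], [5/2, -5/2, 29/4]]; det M2 = -29/4
det M1 - det M2 = -1; K = -1 / (33/4)^2 = -16/1089

Answer: K = -16/1089


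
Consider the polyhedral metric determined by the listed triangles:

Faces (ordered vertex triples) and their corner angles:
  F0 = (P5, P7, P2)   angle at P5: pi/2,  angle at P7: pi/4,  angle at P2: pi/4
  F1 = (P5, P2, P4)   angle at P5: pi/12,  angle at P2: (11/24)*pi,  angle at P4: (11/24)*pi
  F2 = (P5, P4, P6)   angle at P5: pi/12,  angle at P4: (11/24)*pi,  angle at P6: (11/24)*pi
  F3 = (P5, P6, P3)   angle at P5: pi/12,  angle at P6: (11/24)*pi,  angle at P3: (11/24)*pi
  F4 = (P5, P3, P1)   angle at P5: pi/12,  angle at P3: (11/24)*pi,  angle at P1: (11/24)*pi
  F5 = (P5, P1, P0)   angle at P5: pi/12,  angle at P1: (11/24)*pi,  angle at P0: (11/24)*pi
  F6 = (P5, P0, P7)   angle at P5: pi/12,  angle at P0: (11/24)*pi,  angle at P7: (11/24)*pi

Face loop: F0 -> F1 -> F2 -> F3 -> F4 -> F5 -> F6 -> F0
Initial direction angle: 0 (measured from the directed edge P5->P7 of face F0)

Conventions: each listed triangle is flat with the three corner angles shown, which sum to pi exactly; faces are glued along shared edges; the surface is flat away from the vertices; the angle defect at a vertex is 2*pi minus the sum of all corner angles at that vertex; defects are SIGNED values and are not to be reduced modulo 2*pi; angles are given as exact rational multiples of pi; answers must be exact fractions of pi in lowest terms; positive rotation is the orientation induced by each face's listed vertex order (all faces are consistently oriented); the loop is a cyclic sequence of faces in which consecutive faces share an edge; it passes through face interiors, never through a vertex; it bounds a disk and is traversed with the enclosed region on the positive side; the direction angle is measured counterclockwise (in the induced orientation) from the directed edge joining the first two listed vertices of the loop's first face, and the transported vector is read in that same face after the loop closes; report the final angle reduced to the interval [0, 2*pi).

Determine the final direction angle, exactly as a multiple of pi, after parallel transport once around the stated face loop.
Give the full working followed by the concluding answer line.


enclosed vertex P5: corner angles sum to pi, defect = 2*pi - pi = pi
the rotation equals the total enclosed defect, so the final angle is initial + defects (mod 2*pi)
final angle = 0 + pi = pi (mod 2*pi)

Answer: final direction angle = pi


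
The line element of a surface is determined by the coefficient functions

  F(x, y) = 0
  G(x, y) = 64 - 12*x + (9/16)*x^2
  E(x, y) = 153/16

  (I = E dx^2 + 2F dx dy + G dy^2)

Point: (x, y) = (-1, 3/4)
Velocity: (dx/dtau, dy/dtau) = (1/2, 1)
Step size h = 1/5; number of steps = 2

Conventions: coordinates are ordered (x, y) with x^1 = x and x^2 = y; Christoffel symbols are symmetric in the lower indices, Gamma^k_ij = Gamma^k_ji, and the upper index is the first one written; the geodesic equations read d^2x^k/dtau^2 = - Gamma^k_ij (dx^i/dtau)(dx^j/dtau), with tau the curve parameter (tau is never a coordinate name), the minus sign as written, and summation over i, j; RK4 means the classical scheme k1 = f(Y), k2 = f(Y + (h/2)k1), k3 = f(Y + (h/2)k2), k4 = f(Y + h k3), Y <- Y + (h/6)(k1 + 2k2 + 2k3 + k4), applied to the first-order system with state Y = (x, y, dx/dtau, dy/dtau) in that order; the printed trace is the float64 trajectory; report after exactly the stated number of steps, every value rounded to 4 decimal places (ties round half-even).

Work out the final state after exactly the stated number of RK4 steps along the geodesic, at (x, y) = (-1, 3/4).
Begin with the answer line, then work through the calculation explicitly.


Answer: x = -0.8557, y = 1.1557, dx/dtau = 0.2196, dy/dtau = 1.0252

f(Y) = (dx/dtau, dy/dtau, -Gamma^x_ij Y'^i Y'^j, -Gamma^y_ij Y'^i Y'^j) with the Gammas evaluated at the stage position; h = 0.200000; intermediate values shown to 6 dp
step 0: x = -1.0000, y = 0.7500, dx/dtau = 0.5000, dy/dtau = 1.0000
step 1:
  k1: at (x, y) = (-1.000000, 0.750000), (dx/dtau, dy/dtau) = (0.500000, 1.000000); Gamma_xxx = 0.000000, Gamma_xxy = 0.000000, Gamma_xyy = 0.686275, Gamma_yxx = 0.000000, Gamma_yxy = -0.085714, Gamma_yyy = 0.000000; k1 = (0.500000, 1.000000, -0.686275, 0.085714)
  k2: at (x, y) = (-0.950000, 0.850000), (dx/dtau, dy/dtau) = (0.431373, 1.008571); Gamma_xxx = 0.000000, Gamma_xxy = 0.000000, Gamma_xyy = 0.683333, Gamma_yxx = 0.000000, Gamma_yxy = -0.086083, Gamma_yyy = 0.000000; k2 = (0.431373, 1.008571, -0.695098, 0.074904)
  k3: at (x, y) = (-0.956863, 0.850857), (dx/dtau, dy/dtau) = (0.430490, 1.007490); Gamma_xxx = 0.000000, Gamma_xxy = 0.000000, Gamma_xyy = 0.683737, Gamma_yxx = 0.000000, Gamma_yxy = -0.086032, Gamma_yyy = 0.000000; k3 = (0.430490, 1.007490, -0.694018, 0.074627)
  k4: at (x, y) = (-0.913902, 0.951498), (dx/dtau, dy/dtau) = (0.361196, 1.014925); Gamma_xxx = 0.000000, Gamma_xxy = 0.000000, Gamma_xyy = 0.681210, Gamma_yxx = 0.000000, Gamma_yxy = -0.086352, Gamma_yyy = 0.000000; k4 = (0.361196, 1.014925, -0.701696, 0.063311)
  Y <- Y + (h/6)(k1 + 2k2 + 2k3 + k4): x = -0.9138, y = 0.9516, dx/dtau = 0.3611, dy/dtau = 1.0149
step 2:
  k1: at (x, y) = (-0.913836, 0.951568), (dx/dtau, dy/dtau) = (0.361127, 1.014936); Gamma_xxx = 0.000000, Gamma_xxy = 0.000000, Gamma_xyy = 0.681206, Gamma_yxx = 0.000000, Gamma_yxy = -0.086352, Gamma_yyy = 0.000000; k1 = (0.361127, 1.014936, -0.701707, 0.063300)
  k2: at (x, y) = (-0.877723, 1.053062), (dx/dtau, dy/dtau) = (0.290956, 1.021266); Gamma_xxx = 0.000000, Gamma_xxy = 0.000000, Gamma_xyy = 0.679082, Gamma_yxx = 0.000000, Gamma_yxy = -0.086622, Gamma_yyy = 0.000000; k2 = (0.290956, 1.021266, -0.708272, 0.051478)
  k3: at (x, y) = (-0.884740, 1.053695), (dx/dtau, dy/dtau) = (0.290299, 1.020084); Gamma_xxx = 0.000000, Gamma_xxy = 0.000000, Gamma_xyy = 0.679495, Gamma_yxx = 0.000000, Gamma_yxy = -0.086570, Gamma_yyy = 0.000000; k3 = (0.290299, 1.020084, -0.707063, 0.051272)
  k4: at (x, y) = (-0.855776, 1.155585), (dx/dtau, dy/dtau) = (0.219714, 1.025191); Gamma_xxx = 0.000000, Gamma_xxy = 0.000000, Gamma_xyy = 0.677791, Gamma_yxx = 0.000000, Gamma_yxy = -0.086787, Gamma_yyy = 0.000000; k4 = (0.219714, 1.025191, -0.712369, 0.039097)
  Y <- Y + (h/6)(k1 + 2k2 + 2k3 + k4): x = -0.8557, y = 1.1557, dx/dtau = 0.2196, dy/dtau = 1.0252


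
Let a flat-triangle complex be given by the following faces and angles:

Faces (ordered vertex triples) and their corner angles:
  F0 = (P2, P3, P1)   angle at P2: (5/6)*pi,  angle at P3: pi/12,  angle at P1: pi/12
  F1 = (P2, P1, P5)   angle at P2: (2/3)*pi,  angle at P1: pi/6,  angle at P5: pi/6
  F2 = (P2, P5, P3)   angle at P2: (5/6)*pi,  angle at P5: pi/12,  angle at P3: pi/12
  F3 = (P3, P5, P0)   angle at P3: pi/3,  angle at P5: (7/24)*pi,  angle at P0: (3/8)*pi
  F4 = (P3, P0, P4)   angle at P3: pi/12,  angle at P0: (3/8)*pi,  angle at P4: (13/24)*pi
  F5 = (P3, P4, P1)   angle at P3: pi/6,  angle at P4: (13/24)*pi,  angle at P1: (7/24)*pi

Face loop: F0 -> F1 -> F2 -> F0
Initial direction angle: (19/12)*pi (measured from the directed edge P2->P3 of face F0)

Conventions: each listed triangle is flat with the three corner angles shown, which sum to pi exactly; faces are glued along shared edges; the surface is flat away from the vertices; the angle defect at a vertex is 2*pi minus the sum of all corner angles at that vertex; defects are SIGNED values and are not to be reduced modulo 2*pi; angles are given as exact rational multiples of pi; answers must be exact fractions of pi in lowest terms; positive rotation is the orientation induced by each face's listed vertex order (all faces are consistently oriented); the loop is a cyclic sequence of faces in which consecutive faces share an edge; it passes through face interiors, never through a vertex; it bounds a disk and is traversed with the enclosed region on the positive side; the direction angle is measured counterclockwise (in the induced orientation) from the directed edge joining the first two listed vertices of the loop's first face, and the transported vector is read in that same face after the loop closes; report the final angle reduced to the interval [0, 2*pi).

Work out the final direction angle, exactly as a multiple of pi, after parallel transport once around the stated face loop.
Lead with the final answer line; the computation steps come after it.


Answer: final direction angle = (5/4)*pi

enclosed vertex P2: corner angles sum to (7/3)*pi, defect = 2*pi - (7/3)*pi = -pi/3
by Gauss-Bonnet the loop rotates the vector by the enclosed defect sum (positive orientation, mod 2*pi)
final angle = (19/12)*pi - pi/3 = (5/4)*pi (mod 2*pi)


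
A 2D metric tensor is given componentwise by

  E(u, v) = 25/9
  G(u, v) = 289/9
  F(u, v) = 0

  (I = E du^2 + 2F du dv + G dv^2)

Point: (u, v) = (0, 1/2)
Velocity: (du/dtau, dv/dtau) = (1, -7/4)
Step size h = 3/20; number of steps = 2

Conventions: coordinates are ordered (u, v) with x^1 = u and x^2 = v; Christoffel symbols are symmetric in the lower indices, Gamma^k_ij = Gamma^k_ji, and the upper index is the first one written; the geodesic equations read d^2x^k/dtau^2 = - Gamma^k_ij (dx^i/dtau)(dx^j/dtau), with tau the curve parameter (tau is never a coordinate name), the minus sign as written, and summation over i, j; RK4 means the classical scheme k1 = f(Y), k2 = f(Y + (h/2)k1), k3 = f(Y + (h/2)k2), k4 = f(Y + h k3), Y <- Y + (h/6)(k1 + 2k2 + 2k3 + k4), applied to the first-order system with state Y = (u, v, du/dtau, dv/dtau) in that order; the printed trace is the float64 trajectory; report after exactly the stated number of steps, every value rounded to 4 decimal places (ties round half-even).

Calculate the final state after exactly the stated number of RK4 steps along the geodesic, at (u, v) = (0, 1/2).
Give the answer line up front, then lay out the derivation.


Answer: u = 0.3000, v = -0.0250, du/dtau = 1.0000, dv/dtau = -1.7500

f(Y) = (du/dtau, dv/dtau, -Gamma^u_ij Y'^i Y'^j, -Gamma^v_ij Y'^i Y'^j) with the Gammas evaluated at the stage position; h = 0.150000; intermediate values shown to 6 dp
step 0: u = 0.0000, v = 0.5000, du/dtau = 1.0000, dv/dtau = -1.7500
step 1:
  k1: at (u, v) = (0.000000, 0.500000), (du/dtau, dv/dtau) = (1.000000, -1.750000); Gamma_uuu = 0.000000, Gamma_uuv = 0.000000, Gamma_uvv = 0.000000, Gamma_vuu = 0.000000, Gamma_vuv = 0.000000, Gamma_vvv = 0.000000; k1 = (1.000000, -1.750000, 0.000000, 0.000000)
  k2: at (u, v) = (0.075000, 0.368750), (du/dtau, dv/dtau) = (1.000000, -1.750000); Gamma_uuu = 0.000000, Gamma_uuv = 0.000000, Gamma_uvv = 0.000000, Gamma_vuu = 0.000000, Gamma_vuv = 0.000000, Gamma_vvv = 0.000000; k2 = (1.000000, -1.750000, 0.000000, 0.000000)
  k3: at (u, v) = (0.075000, 0.368750), (du/dtau, dv/dtau) = (1.000000, -1.750000); Gamma_uuu = 0.000000, Gamma_uuv = 0.000000, Gamma_uvv = 0.000000, Gamma_vuu = 0.000000, Gamma_vuv = 0.000000, Gamma_vvv = 0.000000; k3 = (1.000000, -1.750000, 0.000000, 0.000000)
  k4: at (u, v) = (0.150000, 0.237500), (du/dtau, dv/dtau) = (1.000000, -1.750000); Gamma_uuu = 0.000000, Gamma_uuv = 0.000000, Gamma_uvv = 0.000000, Gamma_vuu = 0.000000, Gamma_vuv = 0.000000, Gamma_vvv = 0.000000; k4 = (1.000000, -1.750000, 0.000000, 0.000000)
  Y <- Y + (h/6)(k1 + 2k2 + 2k3 + k4): u = 0.1500, v = 0.2375, du/dtau = 1.0000, dv/dtau = -1.7500
step 2:
  k1: at (u, v) = (0.150000, 0.237500), (du/dtau, dv/dtau) = (1.000000, -1.750000); Gamma_uuu = 0.000000, Gamma_uuv = 0.000000, Gamma_uvv = 0.000000, Gamma_vuu = 0.000000, Gamma_vuv = 0.000000, Gamma_vvv = 0.000000; k1 = (1.000000, -1.750000, 0.000000, 0.000000)
  k2: at (u, v) = (0.225000, 0.106250), (du/dtau, dv/dtau) = (1.000000, -1.750000); Gamma_uuu = 0.000000, Gamma_uuv = 0.000000, Gamma_uvv = 0.000000, Gamma_vuu = 0.000000, Gamma_vuv = 0.000000, Gamma_vvv = 0.000000; k2 = (1.000000, -1.750000, 0.000000, 0.000000)
  k3: at (u, v) = (0.225000, 0.106250), (du/dtau, dv/dtau) = (1.000000, -1.750000); Gamma_uuu = 0.000000, Gamma_uuv = 0.000000, Gamma_uvv = 0.000000, Gamma_vuu = 0.000000, Gamma_vuv = 0.000000, Gamma_vvv = 0.000000; k3 = (1.000000, -1.750000, 0.000000, 0.000000)
  k4: at (u, v) = (0.300000, -0.025000), (du/dtau, dv/dtau) = (1.000000, -1.750000); Gamma_uuu = 0.000000, Gamma_uuv = 0.000000, Gamma_uvv = 0.000000, Gamma_vuu = 0.000000, Gamma_vuv = 0.000000, Gamma_vvv = 0.000000; k4 = (1.000000, -1.750000, 0.000000, 0.000000)
  Y <- Y + (h/6)(k1 + 2k2 + 2k3 + k4): u = 0.3000, v = -0.0250, du/dtau = 1.0000, dv/dtau = -1.7500
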